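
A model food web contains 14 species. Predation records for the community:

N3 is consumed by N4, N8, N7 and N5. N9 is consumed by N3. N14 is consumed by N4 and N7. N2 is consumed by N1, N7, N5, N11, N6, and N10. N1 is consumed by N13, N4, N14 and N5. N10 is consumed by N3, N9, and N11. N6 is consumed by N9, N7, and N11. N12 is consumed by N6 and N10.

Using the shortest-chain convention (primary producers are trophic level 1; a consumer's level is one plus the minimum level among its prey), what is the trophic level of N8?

N2 is a producer → level 1.
N10 eats N2 → level 2.
N3 eats N10 → level 3.
N8 eats N3 → level 4.
No prey of N8 is below level 3, so 4 is the minimum.

Trophic level 4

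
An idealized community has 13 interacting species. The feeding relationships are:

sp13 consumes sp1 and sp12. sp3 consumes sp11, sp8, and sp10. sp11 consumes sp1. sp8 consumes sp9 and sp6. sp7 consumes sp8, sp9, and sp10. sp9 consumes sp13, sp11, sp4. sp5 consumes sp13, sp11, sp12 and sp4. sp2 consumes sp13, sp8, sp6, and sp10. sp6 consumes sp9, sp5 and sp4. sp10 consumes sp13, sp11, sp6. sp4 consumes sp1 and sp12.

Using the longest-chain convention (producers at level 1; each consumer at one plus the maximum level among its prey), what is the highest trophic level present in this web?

Producers (level 1): sp12, sp1.
sp12 → sp4 → sp5 → sp6 → sp8 → sp2 gives sp2 level 6.
No species has a prey at level 6, so no species reaches level 7.

6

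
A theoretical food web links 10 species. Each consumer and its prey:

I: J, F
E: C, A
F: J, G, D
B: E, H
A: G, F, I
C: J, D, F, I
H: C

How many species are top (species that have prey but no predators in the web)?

Top species (has prey, but nothing eats it): B.
Count: 1.

1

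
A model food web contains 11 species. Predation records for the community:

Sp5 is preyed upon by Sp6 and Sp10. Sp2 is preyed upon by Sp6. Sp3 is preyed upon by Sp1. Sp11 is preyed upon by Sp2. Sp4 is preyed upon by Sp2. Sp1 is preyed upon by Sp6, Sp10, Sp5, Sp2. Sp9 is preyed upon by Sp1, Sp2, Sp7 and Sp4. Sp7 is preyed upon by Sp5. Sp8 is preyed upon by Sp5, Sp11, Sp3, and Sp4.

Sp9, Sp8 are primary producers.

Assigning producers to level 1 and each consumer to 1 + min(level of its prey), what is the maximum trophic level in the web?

Producers (level 1): Sp9, Sp8.
Following each consumer down to its lowest-level prey: Sp9 → Sp2 → Sp6 (levels 1 through 3).
All prey of Sp6 (Sp2 2, Sp1 2, Sp5 2) are at level 2 or above, so Sp6 is at level 1 + 2 = 3.
Every consumer has at least one prey at level 2 or below, so none exceeds level 3.

3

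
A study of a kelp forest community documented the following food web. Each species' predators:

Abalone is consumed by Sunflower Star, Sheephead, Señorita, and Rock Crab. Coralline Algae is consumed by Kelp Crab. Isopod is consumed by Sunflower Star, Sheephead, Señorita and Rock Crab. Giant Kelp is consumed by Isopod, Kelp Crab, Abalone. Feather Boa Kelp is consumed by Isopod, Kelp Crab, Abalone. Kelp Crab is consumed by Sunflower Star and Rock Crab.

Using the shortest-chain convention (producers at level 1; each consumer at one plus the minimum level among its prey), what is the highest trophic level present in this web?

Producers (level 1): Feather Boa Kelp, Giant Kelp, Coralline Algae.
Following each consumer down to its lowest-level prey: Feather Boa Kelp → Isopod → Señorita (levels 1 through 3).
All prey of Señorita (Isopod 2, Abalone 2) are at level 2 or above, so Señorita is at level 1 + 2 = 3.
Every consumer has at least one prey at level 2 or below, so none exceeds level 3.

3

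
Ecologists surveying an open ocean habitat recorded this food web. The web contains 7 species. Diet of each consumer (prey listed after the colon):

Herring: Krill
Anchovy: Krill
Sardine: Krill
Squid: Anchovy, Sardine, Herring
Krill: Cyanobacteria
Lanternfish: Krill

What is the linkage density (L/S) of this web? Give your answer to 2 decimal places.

L/S = 1.14

There are L = 8 links among S = 7 species.
L/S = 8/7 = 1.1429 ≈ 1.14.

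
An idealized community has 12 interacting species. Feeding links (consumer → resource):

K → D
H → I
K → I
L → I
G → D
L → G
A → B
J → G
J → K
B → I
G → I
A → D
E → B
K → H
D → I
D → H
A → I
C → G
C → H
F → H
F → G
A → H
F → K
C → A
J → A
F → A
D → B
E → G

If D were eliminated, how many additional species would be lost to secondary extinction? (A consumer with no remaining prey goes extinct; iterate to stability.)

Remove D.
Every predator of it retains at least one other prey: A still has I, B, H; G still has I; K still has I, H.
No consumer loses all prey, so no secondary extinctions occur.

0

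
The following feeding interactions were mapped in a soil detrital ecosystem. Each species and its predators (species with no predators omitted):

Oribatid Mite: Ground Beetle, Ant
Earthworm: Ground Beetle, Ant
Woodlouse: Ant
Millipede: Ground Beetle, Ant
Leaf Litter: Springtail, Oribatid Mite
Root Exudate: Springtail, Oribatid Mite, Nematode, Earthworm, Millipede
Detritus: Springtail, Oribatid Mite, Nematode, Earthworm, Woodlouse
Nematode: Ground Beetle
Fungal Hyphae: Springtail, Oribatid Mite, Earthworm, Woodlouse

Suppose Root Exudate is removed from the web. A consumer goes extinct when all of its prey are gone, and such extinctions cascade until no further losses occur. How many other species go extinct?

1

Remove Root Exudate.
Round 1: Millipede (all prey gone) → extinct.
No further losses. Total secondary extinctions: 1.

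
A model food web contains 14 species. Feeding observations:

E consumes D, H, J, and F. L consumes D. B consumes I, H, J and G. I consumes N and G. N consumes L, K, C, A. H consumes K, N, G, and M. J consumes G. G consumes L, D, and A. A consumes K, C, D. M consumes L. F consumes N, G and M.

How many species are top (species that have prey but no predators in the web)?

2

Top species (has prey, but nothing eats it): E, B.
Count: 2.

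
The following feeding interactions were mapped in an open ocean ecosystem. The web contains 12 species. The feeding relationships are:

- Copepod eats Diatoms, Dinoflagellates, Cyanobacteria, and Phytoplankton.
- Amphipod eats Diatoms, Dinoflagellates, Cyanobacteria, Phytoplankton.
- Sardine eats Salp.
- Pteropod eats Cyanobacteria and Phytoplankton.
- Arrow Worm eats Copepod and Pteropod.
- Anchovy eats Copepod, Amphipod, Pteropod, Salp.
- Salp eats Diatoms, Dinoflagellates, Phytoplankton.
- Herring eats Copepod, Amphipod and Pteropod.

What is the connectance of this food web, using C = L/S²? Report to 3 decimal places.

The web has S = 12 species and L = 23 feeding links.
C = L / S² = 23 / 144 = 0.1597 ≈ 0.160.

C = 0.160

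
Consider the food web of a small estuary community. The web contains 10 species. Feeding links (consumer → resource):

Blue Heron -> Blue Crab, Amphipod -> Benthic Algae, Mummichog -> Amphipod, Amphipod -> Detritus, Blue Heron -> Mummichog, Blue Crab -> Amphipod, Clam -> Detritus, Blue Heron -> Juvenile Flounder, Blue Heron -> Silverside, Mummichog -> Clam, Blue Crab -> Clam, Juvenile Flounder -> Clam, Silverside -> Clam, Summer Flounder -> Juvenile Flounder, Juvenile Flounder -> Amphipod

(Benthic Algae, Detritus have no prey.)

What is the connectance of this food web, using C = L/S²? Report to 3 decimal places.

C = 0.150

The web has S = 10 species and L = 15 feeding links.
C = L / S² = 15 / 100 = 0.1500 ≈ 0.150.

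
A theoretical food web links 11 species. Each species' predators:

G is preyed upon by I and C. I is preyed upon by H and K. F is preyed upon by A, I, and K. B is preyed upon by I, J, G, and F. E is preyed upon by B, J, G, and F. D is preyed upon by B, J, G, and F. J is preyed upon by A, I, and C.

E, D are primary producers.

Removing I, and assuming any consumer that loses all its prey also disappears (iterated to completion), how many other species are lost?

Remove I.
Round 1: H (all prey gone) → extinct.
No further losses. Total secondary extinctions: 1.

1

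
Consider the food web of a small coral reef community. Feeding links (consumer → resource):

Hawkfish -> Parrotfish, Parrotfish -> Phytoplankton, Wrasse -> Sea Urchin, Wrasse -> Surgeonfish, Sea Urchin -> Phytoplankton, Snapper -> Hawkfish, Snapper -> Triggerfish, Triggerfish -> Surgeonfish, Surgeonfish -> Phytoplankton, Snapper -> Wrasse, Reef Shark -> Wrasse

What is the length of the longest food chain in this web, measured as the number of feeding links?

One longest chain: Phytoplankton → Surgeonfish → Triggerfish → Snapper.
It has 4 species and 3 links.

3 links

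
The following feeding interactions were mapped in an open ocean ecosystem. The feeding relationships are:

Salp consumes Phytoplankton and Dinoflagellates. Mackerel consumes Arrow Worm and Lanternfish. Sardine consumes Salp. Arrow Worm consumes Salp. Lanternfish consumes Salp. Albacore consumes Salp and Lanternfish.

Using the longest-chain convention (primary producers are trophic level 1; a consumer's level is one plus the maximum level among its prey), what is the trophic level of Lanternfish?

Phytoplankton is a producer → level 1.
Salp eats Phytoplankton (level 1); other prey at levels: Dinoflagellates 1 → level 2.
Lanternfish eats Salp → level 3.

Trophic level 3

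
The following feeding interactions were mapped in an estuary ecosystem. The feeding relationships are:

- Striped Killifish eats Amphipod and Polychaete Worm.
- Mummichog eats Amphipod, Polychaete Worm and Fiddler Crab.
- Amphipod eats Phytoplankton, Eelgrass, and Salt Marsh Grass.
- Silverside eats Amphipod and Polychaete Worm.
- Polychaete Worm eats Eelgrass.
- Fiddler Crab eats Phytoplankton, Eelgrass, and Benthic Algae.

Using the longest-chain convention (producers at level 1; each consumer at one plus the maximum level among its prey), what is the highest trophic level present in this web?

Producers (level 1): Benthic Algae, Phytoplankton, Salt Marsh Grass, Eelgrass.
Phytoplankton → Amphipod → Mummichog gives Mummichog level 3.
No species has a prey at level 3, so no species reaches level 4.

3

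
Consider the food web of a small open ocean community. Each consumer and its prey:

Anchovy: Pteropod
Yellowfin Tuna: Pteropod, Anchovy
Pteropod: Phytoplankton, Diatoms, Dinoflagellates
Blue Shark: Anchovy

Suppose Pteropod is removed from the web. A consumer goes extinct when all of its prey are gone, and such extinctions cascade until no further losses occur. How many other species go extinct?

Remove Pteropod.
Round 1: Anchovy (all prey gone) → extinct.
Round 2: Blue Shark (all prey gone), Yellowfin Tuna (all prey gone) → extinct.
No further losses. Total secondary extinctions: 3.

3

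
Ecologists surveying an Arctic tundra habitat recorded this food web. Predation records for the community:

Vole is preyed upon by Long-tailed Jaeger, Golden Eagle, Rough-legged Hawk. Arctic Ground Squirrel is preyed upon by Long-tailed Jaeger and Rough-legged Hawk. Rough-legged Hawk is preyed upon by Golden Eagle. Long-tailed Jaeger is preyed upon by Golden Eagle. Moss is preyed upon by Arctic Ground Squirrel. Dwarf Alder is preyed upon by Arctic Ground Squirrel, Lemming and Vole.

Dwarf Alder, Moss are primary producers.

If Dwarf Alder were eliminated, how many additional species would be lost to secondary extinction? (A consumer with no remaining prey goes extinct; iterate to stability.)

Remove Dwarf Alder.
Round 1: Lemming (all prey gone), Vole (all prey gone) → extinct.
No further losses. Total secondary extinctions: 2.

2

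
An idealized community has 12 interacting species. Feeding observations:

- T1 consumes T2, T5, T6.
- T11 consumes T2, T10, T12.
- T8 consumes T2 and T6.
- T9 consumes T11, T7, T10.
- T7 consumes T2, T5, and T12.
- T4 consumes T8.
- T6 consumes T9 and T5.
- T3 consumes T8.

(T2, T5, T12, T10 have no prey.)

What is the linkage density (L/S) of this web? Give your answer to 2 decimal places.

There are L = 18 links among S = 12 species.
L/S = 18/12 = 1.5000 ≈ 1.50.

L/S = 1.50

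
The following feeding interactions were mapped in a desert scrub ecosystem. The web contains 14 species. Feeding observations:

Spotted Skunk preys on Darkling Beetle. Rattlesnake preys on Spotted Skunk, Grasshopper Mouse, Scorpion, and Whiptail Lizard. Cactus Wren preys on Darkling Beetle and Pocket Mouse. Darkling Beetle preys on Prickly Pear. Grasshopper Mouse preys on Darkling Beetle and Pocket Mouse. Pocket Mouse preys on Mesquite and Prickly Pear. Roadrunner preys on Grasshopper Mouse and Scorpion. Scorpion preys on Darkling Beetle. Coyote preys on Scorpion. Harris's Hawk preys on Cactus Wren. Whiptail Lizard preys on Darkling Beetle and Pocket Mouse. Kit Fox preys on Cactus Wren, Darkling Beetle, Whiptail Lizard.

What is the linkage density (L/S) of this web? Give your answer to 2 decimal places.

There are L = 22 links among S = 14 species.
L/S = 22/14 = 1.5714 ≈ 1.57.

L/S = 1.57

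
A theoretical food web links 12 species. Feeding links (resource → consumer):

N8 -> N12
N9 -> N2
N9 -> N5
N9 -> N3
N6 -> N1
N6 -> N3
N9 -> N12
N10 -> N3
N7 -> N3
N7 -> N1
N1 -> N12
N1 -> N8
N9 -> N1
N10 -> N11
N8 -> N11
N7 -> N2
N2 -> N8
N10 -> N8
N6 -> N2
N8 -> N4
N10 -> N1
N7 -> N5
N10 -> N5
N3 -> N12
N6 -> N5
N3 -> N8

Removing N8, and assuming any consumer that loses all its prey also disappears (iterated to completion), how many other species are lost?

Remove N8.
Round 1: N4 (all prey gone) → extinct.
No further losses. Total secondary extinctions: 1.

1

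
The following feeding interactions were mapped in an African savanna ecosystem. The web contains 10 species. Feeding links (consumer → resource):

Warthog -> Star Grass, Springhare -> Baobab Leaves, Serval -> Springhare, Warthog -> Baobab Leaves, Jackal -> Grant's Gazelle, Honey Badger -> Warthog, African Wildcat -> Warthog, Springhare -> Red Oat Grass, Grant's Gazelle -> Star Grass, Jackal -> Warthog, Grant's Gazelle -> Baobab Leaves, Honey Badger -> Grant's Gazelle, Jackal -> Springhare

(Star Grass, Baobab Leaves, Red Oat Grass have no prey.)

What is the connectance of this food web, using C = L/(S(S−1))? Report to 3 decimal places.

C = 0.144

The web has S = 10 species and L = 13 feeding links.
C = L / (S(S−1)) = 13 / 90 = 0.1444 ≈ 0.144.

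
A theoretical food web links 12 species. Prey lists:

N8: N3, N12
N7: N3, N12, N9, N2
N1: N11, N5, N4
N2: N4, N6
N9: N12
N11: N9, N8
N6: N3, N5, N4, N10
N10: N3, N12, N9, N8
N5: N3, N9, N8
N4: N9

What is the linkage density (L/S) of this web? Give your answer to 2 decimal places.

There are L = 26 links among S = 12 species.
L/S = 26/12 = 2.1667 ≈ 2.17.

L/S = 2.17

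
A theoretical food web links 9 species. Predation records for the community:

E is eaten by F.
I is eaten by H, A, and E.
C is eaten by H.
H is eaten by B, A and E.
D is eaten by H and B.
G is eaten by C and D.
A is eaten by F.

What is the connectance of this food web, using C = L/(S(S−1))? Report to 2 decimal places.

C = 0.18

The web has S = 9 species and L = 13 feeding links.
C = L / (S(S−1)) = 13 / 72 = 0.1806 ≈ 0.18.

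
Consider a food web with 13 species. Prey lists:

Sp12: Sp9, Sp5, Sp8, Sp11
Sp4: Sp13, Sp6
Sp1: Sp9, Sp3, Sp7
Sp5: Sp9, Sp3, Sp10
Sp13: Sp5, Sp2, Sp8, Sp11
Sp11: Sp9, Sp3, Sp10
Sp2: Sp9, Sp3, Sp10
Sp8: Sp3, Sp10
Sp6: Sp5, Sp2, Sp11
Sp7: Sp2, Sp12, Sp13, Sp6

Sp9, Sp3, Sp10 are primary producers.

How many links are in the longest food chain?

One longest chain: Sp9 → Sp5 → Sp13 → Sp7 → Sp1.
It has 5 species and 4 links.

4 links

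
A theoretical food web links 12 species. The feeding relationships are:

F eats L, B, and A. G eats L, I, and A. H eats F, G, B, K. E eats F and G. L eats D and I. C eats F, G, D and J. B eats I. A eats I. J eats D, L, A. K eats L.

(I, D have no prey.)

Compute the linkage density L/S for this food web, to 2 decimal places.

There are L = 24 links among S = 12 species.
L/S = 24/12 = 2.0000 ≈ 2.00.

L/S = 2.00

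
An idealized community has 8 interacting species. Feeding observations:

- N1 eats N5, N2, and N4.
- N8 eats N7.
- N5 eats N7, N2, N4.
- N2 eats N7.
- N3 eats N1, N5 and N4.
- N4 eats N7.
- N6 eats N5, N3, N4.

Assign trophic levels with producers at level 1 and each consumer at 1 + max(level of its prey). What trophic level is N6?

N7 is a producer → level 1.
N2 eats N7 → level 2.
N5 eats N2 (level 2); other prey at levels: N7 1, N4 2 → level 3.
N1 eats N5 (level 3); other prey at levels: N2 2, N4 2 → level 4.
N3 eats N1 (level 4); other prey at levels: N4 2, N5 3 → level 5.
N6 eats N3 (level 5); other prey at levels: N4 2, N5 3 → level 6.

Trophic level 6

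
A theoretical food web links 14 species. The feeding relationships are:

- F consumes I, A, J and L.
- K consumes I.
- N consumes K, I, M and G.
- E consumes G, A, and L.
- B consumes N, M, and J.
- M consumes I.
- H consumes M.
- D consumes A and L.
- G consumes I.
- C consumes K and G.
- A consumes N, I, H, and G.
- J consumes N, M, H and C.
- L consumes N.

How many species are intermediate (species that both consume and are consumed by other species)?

9

Intermediate species (has both prey and predators): G, M, K, N, H, C, A, J, L.
Count: 9.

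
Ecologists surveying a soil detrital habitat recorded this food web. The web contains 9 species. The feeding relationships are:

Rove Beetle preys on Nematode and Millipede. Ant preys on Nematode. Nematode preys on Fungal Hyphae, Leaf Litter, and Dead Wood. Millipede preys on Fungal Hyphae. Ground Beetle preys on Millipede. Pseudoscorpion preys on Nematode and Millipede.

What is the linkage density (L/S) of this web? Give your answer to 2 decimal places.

There are L = 10 links among S = 9 species.
L/S = 10/9 = 1.1111 ≈ 1.11.

L/S = 1.11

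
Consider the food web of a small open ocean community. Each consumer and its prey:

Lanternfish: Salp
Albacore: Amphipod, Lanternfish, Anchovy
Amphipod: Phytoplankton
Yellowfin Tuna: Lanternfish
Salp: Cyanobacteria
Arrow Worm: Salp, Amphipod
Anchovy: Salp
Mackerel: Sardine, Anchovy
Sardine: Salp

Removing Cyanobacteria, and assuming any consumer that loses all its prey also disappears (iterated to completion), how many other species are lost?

Remove Cyanobacteria.
Round 1: Salp (all prey gone) → extinct.
Round 2: Sardine (all prey gone), Lanternfish (all prey gone), Anchovy (all prey gone) → extinct.
Round 3: Yellowfin Tuna (all prey gone), Mackerel (all prey gone) → extinct.
No further losses. Total secondary extinctions: 6.

6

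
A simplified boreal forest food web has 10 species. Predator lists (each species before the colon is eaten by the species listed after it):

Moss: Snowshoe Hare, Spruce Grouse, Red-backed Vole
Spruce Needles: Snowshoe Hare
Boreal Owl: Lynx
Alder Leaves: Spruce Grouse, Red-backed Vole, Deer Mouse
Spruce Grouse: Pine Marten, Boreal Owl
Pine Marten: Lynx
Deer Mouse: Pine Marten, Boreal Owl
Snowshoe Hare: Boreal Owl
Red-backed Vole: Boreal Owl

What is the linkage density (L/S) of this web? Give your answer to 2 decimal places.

L/S = 1.50

There are L = 15 links among S = 10 species.
L/S = 15/10 = 1.5000 ≈ 1.50.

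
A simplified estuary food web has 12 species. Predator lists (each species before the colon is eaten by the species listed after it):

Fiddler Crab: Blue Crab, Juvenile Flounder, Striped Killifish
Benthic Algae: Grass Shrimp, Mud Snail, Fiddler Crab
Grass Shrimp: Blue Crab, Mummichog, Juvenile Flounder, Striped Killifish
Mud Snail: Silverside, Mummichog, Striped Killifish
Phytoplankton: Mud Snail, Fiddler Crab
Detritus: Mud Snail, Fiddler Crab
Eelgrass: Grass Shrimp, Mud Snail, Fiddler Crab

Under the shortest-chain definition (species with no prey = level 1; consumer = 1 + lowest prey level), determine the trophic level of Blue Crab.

Eelgrass has no prey (basal) → level 1.
Grass Shrimp eats Eelgrass → level 2.
Blue Crab eats Grass Shrimp → level 3.
No prey of Blue Crab is below level 2, so 3 is the minimum.

Trophic level 3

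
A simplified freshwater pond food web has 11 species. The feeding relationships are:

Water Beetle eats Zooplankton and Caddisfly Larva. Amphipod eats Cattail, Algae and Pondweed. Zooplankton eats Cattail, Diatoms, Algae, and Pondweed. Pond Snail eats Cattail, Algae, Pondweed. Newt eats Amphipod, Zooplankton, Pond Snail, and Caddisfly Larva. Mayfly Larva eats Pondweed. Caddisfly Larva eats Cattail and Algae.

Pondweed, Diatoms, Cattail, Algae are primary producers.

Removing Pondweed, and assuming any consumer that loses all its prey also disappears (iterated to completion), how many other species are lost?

1

Remove Pondweed.
Round 1: Mayfly Larva (all prey gone) → extinct.
No further losses. Total secondary extinctions: 1.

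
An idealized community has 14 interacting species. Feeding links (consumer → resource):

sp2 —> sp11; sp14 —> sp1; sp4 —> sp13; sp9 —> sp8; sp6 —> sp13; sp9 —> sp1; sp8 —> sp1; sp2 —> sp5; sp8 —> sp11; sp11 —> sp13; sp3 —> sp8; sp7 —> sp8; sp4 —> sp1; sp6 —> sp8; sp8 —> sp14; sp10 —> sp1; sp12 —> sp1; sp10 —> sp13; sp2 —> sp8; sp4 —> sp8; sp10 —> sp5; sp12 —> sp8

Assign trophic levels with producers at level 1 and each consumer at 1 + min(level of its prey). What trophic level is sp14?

Trophic level 2

sp1 is a producer → level 1.
sp14 eats sp1 → level 2.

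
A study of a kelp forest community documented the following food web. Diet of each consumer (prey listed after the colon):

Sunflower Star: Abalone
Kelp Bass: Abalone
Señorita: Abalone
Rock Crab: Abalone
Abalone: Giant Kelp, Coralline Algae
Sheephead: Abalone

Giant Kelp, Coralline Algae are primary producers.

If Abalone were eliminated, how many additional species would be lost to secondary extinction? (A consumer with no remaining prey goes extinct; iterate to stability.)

Remove Abalone.
Round 1: Sunflower Star (all prey gone), Rock Crab (all prey gone), Sheephead (all prey gone), Señorita (all prey gone), Kelp Bass (all prey gone) → extinct.
No further losses. Total secondary extinctions: 5.

5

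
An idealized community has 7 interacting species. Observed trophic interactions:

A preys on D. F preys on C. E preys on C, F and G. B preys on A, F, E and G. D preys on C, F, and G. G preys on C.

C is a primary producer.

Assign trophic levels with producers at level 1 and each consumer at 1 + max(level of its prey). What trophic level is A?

Trophic level 4

C is a producer → level 1.
G eats C → level 2.
D eats G (level 2); other prey at levels: C 1, F 2 → level 3.
A eats D → level 4.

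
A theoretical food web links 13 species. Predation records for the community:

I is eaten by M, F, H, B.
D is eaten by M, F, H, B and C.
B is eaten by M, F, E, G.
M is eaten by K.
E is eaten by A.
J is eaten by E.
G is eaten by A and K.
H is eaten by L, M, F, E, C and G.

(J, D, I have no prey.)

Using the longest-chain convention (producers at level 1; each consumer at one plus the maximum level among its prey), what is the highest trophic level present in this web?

4

Producers (level 1): J, D, I.
D → H → E → A gives A level 4.
No species has a prey at level 4, so no species reaches level 5.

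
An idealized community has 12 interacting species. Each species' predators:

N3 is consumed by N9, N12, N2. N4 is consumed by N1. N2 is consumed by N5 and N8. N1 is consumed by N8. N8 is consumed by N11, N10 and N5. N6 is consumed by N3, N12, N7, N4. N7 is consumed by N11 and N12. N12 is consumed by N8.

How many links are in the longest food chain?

One longest chain: N6 → N3 → N2 → N8 → N11.
It has 5 species and 4 links.

4 links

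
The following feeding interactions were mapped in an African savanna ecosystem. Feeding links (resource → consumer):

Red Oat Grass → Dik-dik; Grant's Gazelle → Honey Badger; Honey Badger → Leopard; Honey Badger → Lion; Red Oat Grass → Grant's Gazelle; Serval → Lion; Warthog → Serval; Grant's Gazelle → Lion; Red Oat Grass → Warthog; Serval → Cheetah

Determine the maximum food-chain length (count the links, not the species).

3 links

One longest chain: Red Oat Grass → Grant's Gazelle → Honey Badger → Lion.
It has 4 species and 3 links.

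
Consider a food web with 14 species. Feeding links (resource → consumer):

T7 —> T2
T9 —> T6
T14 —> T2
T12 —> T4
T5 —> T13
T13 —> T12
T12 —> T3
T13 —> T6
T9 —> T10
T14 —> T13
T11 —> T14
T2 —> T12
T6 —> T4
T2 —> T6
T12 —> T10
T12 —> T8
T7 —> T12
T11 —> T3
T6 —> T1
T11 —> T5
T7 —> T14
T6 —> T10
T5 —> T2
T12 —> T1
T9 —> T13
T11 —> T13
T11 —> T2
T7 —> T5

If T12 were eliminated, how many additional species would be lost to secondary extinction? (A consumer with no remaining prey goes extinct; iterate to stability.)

Remove T12.
Round 1: T8 (all prey gone) → extinct.
No further losses. Total secondary extinctions: 1.

1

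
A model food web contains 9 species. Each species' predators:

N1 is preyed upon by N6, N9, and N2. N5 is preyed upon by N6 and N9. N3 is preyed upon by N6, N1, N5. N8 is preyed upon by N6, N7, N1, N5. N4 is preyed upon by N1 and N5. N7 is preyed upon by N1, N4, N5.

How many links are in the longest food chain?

4 links

One longest chain: N8 → N7 → N4 → N5 → N9.
It has 5 species and 4 links.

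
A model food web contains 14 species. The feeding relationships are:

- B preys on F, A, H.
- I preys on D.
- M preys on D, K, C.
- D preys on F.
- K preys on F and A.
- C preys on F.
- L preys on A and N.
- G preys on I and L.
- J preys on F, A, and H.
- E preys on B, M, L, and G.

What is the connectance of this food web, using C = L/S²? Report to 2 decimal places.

The web has S = 14 species and L = 22 feeding links.
C = L / S² = 22 / 196 = 0.1122 ≈ 0.11.

C = 0.11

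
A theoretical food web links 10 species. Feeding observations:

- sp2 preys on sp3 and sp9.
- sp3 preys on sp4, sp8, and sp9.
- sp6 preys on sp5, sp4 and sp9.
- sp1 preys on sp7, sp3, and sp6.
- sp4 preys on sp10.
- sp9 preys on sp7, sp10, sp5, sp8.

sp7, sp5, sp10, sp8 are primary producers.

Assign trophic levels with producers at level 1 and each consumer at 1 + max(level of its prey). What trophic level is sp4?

sp10 is a producer → level 1.
sp4 eats sp10 → level 2.

Trophic level 2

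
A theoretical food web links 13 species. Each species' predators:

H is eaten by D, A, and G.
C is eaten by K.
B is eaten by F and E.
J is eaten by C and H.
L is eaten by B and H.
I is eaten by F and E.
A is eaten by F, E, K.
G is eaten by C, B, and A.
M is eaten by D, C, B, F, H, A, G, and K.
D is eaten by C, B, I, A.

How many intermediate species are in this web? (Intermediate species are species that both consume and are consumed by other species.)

7

Intermediate species (has both prey and predators): H, G, D, C, A, B, I.
Count: 7.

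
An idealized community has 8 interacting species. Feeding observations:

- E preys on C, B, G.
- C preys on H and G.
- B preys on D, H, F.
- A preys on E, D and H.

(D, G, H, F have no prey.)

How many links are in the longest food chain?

3 links

One longest chain: D → B → E → A.
It has 4 species and 3 links.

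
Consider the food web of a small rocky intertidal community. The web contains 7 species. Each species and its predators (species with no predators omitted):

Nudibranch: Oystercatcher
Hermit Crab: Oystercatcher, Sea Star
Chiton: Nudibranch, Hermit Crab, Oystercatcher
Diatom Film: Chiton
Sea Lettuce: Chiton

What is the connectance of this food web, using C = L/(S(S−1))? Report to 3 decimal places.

C = 0.190

The web has S = 7 species and L = 8 feeding links.
C = L / (S(S−1)) = 8 / 42 = 0.1905 ≈ 0.190.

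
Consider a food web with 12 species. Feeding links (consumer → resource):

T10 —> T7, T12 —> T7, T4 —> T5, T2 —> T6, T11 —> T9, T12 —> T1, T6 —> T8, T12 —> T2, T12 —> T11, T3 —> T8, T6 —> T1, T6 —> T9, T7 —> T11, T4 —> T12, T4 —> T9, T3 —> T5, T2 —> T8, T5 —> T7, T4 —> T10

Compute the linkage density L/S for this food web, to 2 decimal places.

There are L = 19 links among S = 12 species.
L/S = 19/12 = 1.5833 ≈ 1.58.

L/S = 1.58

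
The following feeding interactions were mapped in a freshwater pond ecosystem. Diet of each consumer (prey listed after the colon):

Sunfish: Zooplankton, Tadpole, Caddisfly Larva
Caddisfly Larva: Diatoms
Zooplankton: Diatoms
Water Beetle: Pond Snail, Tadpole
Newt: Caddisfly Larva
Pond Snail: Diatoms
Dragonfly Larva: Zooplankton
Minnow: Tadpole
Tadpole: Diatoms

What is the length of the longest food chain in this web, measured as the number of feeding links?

One longest chain: Diatoms → Zooplankton → Dragonfly Larva.
It has 3 species and 2 links.

2 links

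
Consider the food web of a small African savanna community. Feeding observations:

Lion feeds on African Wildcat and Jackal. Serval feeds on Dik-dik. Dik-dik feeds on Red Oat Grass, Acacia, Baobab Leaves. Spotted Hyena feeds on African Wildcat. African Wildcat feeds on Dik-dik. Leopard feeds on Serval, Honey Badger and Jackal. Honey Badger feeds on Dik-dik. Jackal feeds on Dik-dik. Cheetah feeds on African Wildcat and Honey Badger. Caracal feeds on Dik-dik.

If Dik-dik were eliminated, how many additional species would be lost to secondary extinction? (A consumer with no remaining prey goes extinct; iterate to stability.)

Remove Dik-dik.
Round 1: Serval (all prey gone), Jackal (all prey gone), African Wildcat (all prey gone), Caracal (all prey gone), Honey Badger (all prey gone) → extinct.
Round 2: Cheetah (all prey gone), Spotted Hyena (all prey gone), Leopard (all prey gone), Lion (all prey gone) → extinct.
No further losses. Total secondary extinctions: 9.

9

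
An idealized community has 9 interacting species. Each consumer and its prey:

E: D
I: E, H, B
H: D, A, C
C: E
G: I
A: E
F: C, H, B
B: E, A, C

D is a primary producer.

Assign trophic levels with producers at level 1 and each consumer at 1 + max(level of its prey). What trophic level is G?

Trophic level 6

D is a producer → level 1.
E eats D → level 2.
A eats E → level 3.
H eats A (level 3); other prey at levels: D 1, C 3 → level 4.
I eats H (level 4); other prey at levels: E 2, B 4 → level 5.
G eats I → level 6.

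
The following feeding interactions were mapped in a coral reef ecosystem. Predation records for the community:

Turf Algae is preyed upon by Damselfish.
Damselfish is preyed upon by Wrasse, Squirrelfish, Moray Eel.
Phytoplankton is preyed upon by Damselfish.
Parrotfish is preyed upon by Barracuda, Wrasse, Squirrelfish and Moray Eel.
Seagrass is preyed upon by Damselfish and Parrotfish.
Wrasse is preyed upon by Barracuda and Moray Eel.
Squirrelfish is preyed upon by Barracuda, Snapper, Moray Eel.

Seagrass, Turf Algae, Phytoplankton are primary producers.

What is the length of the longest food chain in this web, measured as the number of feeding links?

One longest chain: Seagrass → Damselfish → Squirrelfish → Snapper.
It has 4 species and 3 links.

3 links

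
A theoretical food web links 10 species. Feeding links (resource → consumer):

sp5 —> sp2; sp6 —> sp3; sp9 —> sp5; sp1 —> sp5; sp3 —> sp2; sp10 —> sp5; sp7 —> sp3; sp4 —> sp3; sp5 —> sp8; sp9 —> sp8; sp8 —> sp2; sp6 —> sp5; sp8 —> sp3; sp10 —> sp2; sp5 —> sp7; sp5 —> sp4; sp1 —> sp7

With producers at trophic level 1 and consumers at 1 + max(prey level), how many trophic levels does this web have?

Producers (level 1): sp6, sp9, sp1, sp10.
sp6 → sp5 → sp4 → sp3 → sp2 gives sp2 level 5.
No species has a prey at level 5, so no species reaches level 6.

5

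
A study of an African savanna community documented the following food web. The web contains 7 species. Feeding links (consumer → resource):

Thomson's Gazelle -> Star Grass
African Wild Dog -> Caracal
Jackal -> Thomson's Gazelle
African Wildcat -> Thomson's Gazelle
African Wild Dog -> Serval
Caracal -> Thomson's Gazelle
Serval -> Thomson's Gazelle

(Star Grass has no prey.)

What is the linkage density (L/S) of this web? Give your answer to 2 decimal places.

There are L = 7 links among S = 7 species.
L/S = 7/7 = 1.0000 ≈ 1.00.

L/S = 1.00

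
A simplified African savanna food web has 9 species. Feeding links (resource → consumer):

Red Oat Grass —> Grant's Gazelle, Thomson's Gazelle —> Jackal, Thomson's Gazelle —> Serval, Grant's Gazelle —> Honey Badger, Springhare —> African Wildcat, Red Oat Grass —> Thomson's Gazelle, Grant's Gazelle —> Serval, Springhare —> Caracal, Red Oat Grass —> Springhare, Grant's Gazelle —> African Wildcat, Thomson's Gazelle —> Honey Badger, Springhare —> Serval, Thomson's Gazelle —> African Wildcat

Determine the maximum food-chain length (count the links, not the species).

One longest chain: Red Oat Grass → Grant's Gazelle → Honey Badger.
It has 3 species and 2 links.

2 links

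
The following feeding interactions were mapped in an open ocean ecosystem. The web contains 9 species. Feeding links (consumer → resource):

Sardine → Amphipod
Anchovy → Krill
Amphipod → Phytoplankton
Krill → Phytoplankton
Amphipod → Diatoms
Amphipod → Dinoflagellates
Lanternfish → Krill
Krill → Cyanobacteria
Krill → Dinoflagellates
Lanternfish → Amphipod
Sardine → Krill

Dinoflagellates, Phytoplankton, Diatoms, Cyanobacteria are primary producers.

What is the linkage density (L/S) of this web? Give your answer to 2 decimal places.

L/S = 1.22

There are L = 11 links among S = 9 species.
L/S = 11/9 = 1.2222 ≈ 1.22.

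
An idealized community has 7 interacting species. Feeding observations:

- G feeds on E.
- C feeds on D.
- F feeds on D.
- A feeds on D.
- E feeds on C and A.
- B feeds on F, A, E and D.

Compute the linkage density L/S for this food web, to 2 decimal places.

L/S = 1.43

There are L = 10 links among S = 7 species.
L/S = 10/7 = 1.4286 ≈ 1.43.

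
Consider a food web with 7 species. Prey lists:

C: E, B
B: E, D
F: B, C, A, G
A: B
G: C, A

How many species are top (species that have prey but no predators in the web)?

Top species (has prey, but nothing eats it): F.
Count: 1.

1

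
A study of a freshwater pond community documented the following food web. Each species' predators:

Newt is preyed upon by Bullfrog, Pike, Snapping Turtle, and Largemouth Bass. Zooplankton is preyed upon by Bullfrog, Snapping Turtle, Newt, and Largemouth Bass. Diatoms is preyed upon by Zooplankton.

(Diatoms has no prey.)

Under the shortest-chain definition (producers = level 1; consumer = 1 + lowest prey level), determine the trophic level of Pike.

Diatoms is a producer → level 1.
Zooplankton eats Diatoms → level 2.
Newt eats Zooplankton → level 3.
Pike eats Newt → level 4.
No prey of Pike is below level 3, so 4 is the minimum.

Trophic level 4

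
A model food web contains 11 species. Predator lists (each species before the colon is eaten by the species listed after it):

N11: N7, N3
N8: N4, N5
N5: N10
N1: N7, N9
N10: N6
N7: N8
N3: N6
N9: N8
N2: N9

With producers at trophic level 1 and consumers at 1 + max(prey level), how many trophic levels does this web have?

Producers (level 1): N1, N2, N11.
N1 → N7 → N8 → N5 → N10 → N6 gives N6 level 6.
No species has a prey at level 6, so no species reaches level 7.

6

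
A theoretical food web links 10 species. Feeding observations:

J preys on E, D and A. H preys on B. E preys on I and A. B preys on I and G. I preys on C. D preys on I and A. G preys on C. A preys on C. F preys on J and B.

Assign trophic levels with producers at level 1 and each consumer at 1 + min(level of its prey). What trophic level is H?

Trophic level 4

C is a producer → level 1.
I eats C → level 2.
B eats I → level 3.
H eats B → level 4.
No prey of H is below level 3, so 4 is the minimum.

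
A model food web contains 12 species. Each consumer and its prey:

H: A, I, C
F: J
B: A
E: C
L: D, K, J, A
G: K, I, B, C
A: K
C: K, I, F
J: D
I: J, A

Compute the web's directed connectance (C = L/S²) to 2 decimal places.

C = 0.15

The web has S = 12 species and L = 21 feeding links.
C = L / S² = 21 / 144 = 0.1458 ≈ 0.15.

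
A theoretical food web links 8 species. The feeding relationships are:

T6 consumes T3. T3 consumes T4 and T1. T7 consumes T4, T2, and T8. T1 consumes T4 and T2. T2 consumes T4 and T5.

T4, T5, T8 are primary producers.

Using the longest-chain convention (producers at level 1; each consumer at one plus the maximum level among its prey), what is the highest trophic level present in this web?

5

Producers (level 1): T4, T5, T8.
T4 → T2 → T1 → T3 → T6 gives T6 level 5.
No species has a prey at level 5, so no species reaches level 6.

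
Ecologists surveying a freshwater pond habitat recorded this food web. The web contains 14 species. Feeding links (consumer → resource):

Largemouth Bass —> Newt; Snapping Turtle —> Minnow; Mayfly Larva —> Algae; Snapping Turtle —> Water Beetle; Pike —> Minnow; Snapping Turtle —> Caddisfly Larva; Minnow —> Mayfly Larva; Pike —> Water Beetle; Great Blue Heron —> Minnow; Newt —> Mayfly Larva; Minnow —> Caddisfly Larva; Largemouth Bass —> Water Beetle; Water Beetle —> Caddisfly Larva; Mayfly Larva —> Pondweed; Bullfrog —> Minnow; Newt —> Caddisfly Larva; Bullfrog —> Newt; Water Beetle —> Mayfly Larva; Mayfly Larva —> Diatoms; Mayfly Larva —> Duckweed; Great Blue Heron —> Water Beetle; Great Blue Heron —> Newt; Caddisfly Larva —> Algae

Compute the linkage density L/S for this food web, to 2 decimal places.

L/S = 1.64

There are L = 23 links among S = 14 species.
L/S = 23/14 = 1.6429 ≈ 1.64.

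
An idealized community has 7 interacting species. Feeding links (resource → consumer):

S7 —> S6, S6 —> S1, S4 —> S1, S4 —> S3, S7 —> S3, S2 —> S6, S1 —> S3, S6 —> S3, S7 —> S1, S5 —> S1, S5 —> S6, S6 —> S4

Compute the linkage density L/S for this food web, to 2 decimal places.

There are L = 12 links among S = 7 species.
L/S = 12/7 = 1.7143 ≈ 1.71.

L/S = 1.71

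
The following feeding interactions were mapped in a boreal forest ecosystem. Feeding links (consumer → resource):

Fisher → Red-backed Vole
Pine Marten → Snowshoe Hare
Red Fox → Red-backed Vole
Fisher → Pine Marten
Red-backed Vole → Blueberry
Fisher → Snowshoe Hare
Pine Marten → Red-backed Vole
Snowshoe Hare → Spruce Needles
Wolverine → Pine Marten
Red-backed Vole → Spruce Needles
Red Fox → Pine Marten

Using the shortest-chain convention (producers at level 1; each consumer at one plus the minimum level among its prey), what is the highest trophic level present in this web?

Producers (level 1): Blueberry, Spruce Needles.
Following each consumer down to its lowest-level prey: Spruce Needles → Snowshoe Hare → Pine Marten → Wolverine (levels 1 through 4).
All prey of Wolverine (Pine Marten 3) are at level 3 or above, so Wolverine is at level 1 + 3 = 4.
Every consumer has at least one prey at level 3 or below, so none exceeds level 4.

4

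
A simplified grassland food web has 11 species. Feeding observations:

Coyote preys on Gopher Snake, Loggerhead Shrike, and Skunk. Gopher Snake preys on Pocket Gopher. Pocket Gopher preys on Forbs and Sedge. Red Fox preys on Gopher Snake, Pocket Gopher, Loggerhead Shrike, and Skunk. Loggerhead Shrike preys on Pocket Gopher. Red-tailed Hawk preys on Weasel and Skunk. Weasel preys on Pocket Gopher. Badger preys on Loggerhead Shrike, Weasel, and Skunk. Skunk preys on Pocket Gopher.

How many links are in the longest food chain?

One longest chain: Forbs → Pocket Gopher → Gopher Snake → Coyote.
It has 4 species and 3 links.

3 links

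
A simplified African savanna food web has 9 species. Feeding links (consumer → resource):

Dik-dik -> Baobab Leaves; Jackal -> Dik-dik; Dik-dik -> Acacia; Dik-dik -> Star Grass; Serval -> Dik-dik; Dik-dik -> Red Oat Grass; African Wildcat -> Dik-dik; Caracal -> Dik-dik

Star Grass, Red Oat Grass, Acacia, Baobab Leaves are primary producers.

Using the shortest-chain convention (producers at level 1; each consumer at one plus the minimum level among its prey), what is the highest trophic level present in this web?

Producers (level 1): Star Grass, Red Oat Grass, Acacia, Baobab Leaves.
Following each consumer down to its lowest-level prey: Star Grass → Dik-dik → Jackal (levels 1 through 3).
All prey of Jackal (Dik-dik 2) are at level 2 or above, so Jackal is at level 1 + 2 = 3.
Every consumer has at least one prey at level 2 or below, so none exceeds level 3.

3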